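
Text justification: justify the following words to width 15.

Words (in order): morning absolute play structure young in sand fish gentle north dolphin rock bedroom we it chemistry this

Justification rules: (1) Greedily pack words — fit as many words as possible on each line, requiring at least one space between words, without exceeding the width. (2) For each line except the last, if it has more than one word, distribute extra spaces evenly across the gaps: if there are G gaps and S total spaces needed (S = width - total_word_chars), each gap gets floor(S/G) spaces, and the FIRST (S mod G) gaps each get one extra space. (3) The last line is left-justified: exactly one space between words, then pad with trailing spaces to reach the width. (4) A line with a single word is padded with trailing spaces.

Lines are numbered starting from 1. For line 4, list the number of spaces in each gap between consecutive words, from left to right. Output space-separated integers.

Answer: 3 2

Derivation:
Line 1: ['morning'] (min_width=7, slack=8)
Line 2: ['absolute', 'play'] (min_width=13, slack=2)
Line 3: ['structure', 'young'] (min_width=15, slack=0)
Line 4: ['in', 'sand', 'fish'] (min_width=12, slack=3)
Line 5: ['gentle', 'north'] (min_width=12, slack=3)
Line 6: ['dolphin', 'rock'] (min_width=12, slack=3)
Line 7: ['bedroom', 'we', 'it'] (min_width=13, slack=2)
Line 8: ['chemistry', 'this'] (min_width=14, slack=1)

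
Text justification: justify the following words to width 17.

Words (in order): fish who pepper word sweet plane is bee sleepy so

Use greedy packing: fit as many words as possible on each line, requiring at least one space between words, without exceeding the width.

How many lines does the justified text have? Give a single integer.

Line 1: ['fish', 'who', 'pepper'] (min_width=15, slack=2)
Line 2: ['word', 'sweet', 'plane'] (min_width=16, slack=1)
Line 3: ['is', 'bee', 'sleepy', 'so'] (min_width=16, slack=1)
Total lines: 3

Answer: 3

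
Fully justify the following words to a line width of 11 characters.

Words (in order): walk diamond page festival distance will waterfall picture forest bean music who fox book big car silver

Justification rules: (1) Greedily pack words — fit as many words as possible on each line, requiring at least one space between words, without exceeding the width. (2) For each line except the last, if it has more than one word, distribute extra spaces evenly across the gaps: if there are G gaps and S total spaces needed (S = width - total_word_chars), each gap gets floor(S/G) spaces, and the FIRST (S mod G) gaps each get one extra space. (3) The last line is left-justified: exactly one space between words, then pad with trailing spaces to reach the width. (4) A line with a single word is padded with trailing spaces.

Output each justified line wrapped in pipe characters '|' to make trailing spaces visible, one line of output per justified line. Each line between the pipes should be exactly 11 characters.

Answer: |walk       |
|diamond    |
|page       |
|festival   |
|distance   |
|will       |
|waterfall  |
|picture    |
|forest bean|
|music   who|
|fox    book|
|big     car|
|silver     |

Derivation:
Line 1: ['walk'] (min_width=4, slack=7)
Line 2: ['diamond'] (min_width=7, slack=4)
Line 3: ['page'] (min_width=4, slack=7)
Line 4: ['festival'] (min_width=8, slack=3)
Line 5: ['distance'] (min_width=8, slack=3)
Line 6: ['will'] (min_width=4, slack=7)
Line 7: ['waterfall'] (min_width=9, slack=2)
Line 8: ['picture'] (min_width=7, slack=4)
Line 9: ['forest', 'bean'] (min_width=11, slack=0)
Line 10: ['music', 'who'] (min_width=9, slack=2)
Line 11: ['fox', 'book'] (min_width=8, slack=3)
Line 12: ['big', 'car'] (min_width=7, slack=4)
Line 13: ['silver'] (min_width=6, slack=5)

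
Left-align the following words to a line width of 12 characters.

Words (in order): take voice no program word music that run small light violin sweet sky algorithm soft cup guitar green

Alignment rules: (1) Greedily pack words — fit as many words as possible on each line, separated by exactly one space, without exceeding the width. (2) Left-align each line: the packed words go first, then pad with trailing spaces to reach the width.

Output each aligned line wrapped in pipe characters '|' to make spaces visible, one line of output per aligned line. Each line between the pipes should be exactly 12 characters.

Line 1: ['take', 'voice'] (min_width=10, slack=2)
Line 2: ['no', 'program'] (min_width=10, slack=2)
Line 3: ['word', 'music'] (min_width=10, slack=2)
Line 4: ['that', 'run'] (min_width=8, slack=4)
Line 5: ['small', 'light'] (min_width=11, slack=1)
Line 6: ['violin', 'sweet'] (min_width=12, slack=0)
Line 7: ['sky'] (min_width=3, slack=9)
Line 8: ['algorithm'] (min_width=9, slack=3)
Line 9: ['soft', 'cup'] (min_width=8, slack=4)
Line 10: ['guitar', 'green'] (min_width=12, slack=0)

Answer: |take voice  |
|no program  |
|word music  |
|that run    |
|small light |
|violin sweet|
|sky         |
|algorithm   |
|soft cup    |
|guitar green|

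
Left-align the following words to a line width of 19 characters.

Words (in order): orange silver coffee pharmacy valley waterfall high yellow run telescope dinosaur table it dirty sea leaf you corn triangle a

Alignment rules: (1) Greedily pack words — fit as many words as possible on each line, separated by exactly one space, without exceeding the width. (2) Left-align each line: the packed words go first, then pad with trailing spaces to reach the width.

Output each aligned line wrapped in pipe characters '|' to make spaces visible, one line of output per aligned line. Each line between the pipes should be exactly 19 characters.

Answer: |orange silver      |
|coffee pharmacy    |
|valley waterfall   |
|high yellow run    |
|telescope dinosaur |
|table it dirty sea |
|leaf you corn      |
|triangle a         |

Derivation:
Line 1: ['orange', 'silver'] (min_width=13, slack=6)
Line 2: ['coffee', 'pharmacy'] (min_width=15, slack=4)
Line 3: ['valley', 'waterfall'] (min_width=16, slack=3)
Line 4: ['high', 'yellow', 'run'] (min_width=15, slack=4)
Line 5: ['telescope', 'dinosaur'] (min_width=18, slack=1)
Line 6: ['table', 'it', 'dirty', 'sea'] (min_width=18, slack=1)
Line 7: ['leaf', 'you', 'corn'] (min_width=13, slack=6)
Line 8: ['triangle', 'a'] (min_width=10, slack=9)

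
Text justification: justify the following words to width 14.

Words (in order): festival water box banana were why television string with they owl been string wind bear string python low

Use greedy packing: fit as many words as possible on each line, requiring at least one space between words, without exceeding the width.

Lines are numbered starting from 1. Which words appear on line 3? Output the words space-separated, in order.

Line 1: ['festival', 'water'] (min_width=14, slack=0)
Line 2: ['box', 'banana'] (min_width=10, slack=4)
Line 3: ['were', 'why'] (min_width=8, slack=6)
Line 4: ['television'] (min_width=10, slack=4)
Line 5: ['string', 'with'] (min_width=11, slack=3)
Line 6: ['they', 'owl', 'been'] (min_width=13, slack=1)
Line 7: ['string', 'wind'] (min_width=11, slack=3)
Line 8: ['bear', 'string'] (min_width=11, slack=3)
Line 9: ['python', 'low'] (min_width=10, slack=4)

Answer: were why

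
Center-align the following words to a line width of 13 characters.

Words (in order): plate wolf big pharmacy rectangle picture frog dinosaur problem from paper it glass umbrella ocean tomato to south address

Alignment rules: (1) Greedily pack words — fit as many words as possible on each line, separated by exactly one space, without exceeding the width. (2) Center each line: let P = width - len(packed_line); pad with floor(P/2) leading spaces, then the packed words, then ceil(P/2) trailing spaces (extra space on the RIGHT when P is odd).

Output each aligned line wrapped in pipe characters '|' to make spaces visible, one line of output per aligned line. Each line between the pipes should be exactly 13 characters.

Line 1: ['plate', 'wolf'] (min_width=10, slack=3)
Line 2: ['big', 'pharmacy'] (min_width=12, slack=1)
Line 3: ['rectangle'] (min_width=9, slack=4)
Line 4: ['picture', 'frog'] (min_width=12, slack=1)
Line 5: ['dinosaur'] (min_width=8, slack=5)
Line 6: ['problem', 'from'] (min_width=12, slack=1)
Line 7: ['paper', 'it'] (min_width=8, slack=5)
Line 8: ['glass'] (min_width=5, slack=8)
Line 9: ['umbrella'] (min_width=8, slack=5)
Line 10: ['ocean', 'tomato'] (min_width=12, slack=1)
Line 11: ['to', 'south'] (min_width=8, slack=5)
Line 12: ['address'] (min_width=7, slack=6)

Answer: | plate wolf  |
|big pharmacy |
|  rectangle  |
|picture frog |
|  dinosaur   |
|problem from |
|  paper it   |
|    glass    |
|  umbrella   |
|ocean tomato |
|  to south   |
|   address   |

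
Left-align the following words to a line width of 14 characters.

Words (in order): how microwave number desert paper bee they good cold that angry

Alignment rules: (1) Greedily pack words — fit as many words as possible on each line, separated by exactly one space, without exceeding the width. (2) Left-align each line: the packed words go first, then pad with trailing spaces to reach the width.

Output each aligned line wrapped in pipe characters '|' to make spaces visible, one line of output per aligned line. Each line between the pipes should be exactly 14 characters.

Answer: |how microwave |
|number desert |
|paper bee they|
|good cold that|
|angry         |

Derivation:
Line 1: ['how', 'microwave'] (min_width=13, slack=1)
Line 2: ['number', 'desert'] (min_width=13, slack=1)
Line 3: ['paper', 'bee', 'they'] (min_width=14, slack=0)
Line 4: ['good', 'cold', 'that'] (min_width=14, slack=0)
Line 5: ['angry'] (min_width=5, slack=9)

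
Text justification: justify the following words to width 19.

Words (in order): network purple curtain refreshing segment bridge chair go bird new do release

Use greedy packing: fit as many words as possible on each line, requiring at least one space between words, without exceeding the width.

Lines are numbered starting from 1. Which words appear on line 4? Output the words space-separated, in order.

Line 1: ['network', 'purple'] (min_width=14, slack=5)
Line 2: ['curtain', 'refreshing'] (min_width=18, slack=1)
Line 3: ['segment', 'bridge'] (min_width=14, slack=5)
Line 4: ['chair', 'go', 'bird', 'new'] (min_width=17, slack=2)
Line 5: ['do', 'release'] (min_width=10, slack=9)

Answer: chair go bird new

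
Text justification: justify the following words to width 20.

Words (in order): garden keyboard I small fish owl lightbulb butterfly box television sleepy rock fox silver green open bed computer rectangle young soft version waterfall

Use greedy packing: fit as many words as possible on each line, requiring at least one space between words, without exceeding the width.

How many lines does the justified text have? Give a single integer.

Answer: 9

Derivation:
Line 1: ['garden', 'keyboard', 'I'] (min_width=17, slack=3)
Line 2: ['small', 'fish', 'owl'] (min_width=14, slack=6)
Line 3: ['lightbulb', 'butterfly'] (min_width=19, slack=1)
Line 4: ['box', 'television'] (min_width=14, slack=6)
Line 5: ['sleepy', 'rock', 'fox'] (min_width=15, slack=5)
Line 6: ['silver', 'green', 'open'] (min_width=17, slack=3)
Line 7: ['bed', 'computer'] (min_width=12, slack=8)
Line 8: ['rectangle', 'young', 'soft'] (min_width=20, slack=0)
Line 9: ['version', 'waterfall'] (min_width=17, slack=3)
Total lines: 9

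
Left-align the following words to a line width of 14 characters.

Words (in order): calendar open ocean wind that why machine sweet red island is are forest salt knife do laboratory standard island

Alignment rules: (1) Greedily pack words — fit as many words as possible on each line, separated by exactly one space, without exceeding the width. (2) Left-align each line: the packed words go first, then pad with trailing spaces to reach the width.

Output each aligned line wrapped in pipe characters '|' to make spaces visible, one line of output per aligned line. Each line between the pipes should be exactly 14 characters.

Answer: |calendar open |
|ocean wind    |
|that why      |
|machine sweet |
|red island is |
|are forest    |
|salt knife do |
|laboratory    |
|standard      |
|island        |

Derivation:
Line 1: ['calendar', 'open'] (min_width=13, slack=1)
Line 2: ['ocean', 'wind'] (min_width=10, slack=4)
Line 3: ['that', 'why'] (min_width=8, slack=6)
Line 4: ['machine', 'sweet'] (min_width=13, slack=1)
Line 5: ['red', 'island', 'is'] (min_width=13, slack=1)
Line 6: ['are', 'forest'] (min_width=10, slack=4)
Line 7: ['salt', 'knife', 'do'] (min_width=13, slack=1)
Line 8: ['laboratory'] (min_width=10, slack=4)
Line 9: ['standard'] (min_width=8, slack=6)
Line 10: ['island'] (min_width=6, slack=8)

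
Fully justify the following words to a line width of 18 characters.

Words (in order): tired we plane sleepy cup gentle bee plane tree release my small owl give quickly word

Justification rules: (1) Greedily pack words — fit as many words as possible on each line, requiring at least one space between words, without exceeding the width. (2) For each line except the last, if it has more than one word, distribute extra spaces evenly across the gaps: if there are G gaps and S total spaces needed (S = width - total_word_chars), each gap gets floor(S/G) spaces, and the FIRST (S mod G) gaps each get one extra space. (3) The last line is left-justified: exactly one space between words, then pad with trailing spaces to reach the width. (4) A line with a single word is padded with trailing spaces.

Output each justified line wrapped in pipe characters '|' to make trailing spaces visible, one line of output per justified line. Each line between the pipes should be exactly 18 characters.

Line 1: ['tired', 'we', 'plane'] (min_width=14, slack=4)
Line 2: ['sleepy', 'cup', 'gentle'] (min_width=17, slack=1)
Line 3: ['bee', 'plane', 'tree'] (min_width=14, slack=4)
Line 4: ['release', 'my', 'small'] (min_width=16, slack=2)
Line 5: ['owl', 'give', 'quickly'] (min_width=16, slack=2)
Line 6: ['word'] (min_width=4, slack=14)

Answer: |tired   we   plane|
|sleepy  cup gentle|
|bee   plane   tree|
|release  my  small|
|owl  give  quickly|
|word              |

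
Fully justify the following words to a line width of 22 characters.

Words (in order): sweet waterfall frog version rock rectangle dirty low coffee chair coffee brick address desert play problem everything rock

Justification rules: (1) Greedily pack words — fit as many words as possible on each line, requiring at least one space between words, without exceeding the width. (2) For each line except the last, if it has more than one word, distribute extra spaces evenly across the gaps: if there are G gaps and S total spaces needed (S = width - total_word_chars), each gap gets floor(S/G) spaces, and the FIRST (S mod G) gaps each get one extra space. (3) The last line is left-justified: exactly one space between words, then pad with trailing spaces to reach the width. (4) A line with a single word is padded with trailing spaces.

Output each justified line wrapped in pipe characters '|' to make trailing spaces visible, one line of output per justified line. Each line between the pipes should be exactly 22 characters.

Line 1: ['sweet', 'waterfall', 'frog'] (min_width=20, slack=2)
Line 2: ['version', 'rock', 'rectangle'] (min_width=22, slack=0)
Line 3: ['dirty', 'low', 'coffee', 'chair'] (min_width=22, slack=0)
Line 4: ['coffee', 'brick', 'address'] (min_width=20, slack=2)
Line 5: ['desert', 'play', 'problem'] (min_width=19, slack=3)
Line 6: ['everything', 'rock'] (min_width=15, slack=7)

Answer: |sweet  waterfall  frog|
|version rock rectangle|
|dirty low coffee chair|
|coffee  brick  address|
|desert   play  problem|
|everything rock       |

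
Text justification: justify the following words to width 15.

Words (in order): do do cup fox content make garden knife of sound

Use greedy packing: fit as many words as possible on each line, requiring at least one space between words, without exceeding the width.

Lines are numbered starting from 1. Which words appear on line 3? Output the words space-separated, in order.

Line 1: ['do', 'do', 'cup', 'fox'] (min_width=13, slack=2)
Line 2: ['content', 'make'] (min_width=12, slack=3)
Line 3: ['garden', 'knife', 'of'] (min_width=15, slack=0)
Line 4: ['sound'] (min_width=5, slack=10)

Answer: garden knife of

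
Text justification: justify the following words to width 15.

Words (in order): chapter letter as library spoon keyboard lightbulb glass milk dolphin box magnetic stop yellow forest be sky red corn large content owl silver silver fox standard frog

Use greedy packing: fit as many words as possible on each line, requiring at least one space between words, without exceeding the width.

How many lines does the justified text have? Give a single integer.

Line 1: ['chapter', 'letter'] (min_width=14, slack=1)
Line 2: ['as', 'library'] (min_width=10, slack=5)
Line 3: ['spoon', 'keyboard'] (min_width=14, slack=1)
Line 4: ['lightbulb', 'glass'] (min_width=15, slack=0)
Line 5: ['milk', 'dolphin'] (min_width=12, slack=3)
Line 6: ['box', 'magnetic'] (min_width=12, slack=3)
Line 7: ['stop', 'yellow'] (min_width=11, slack=4)
Line 8: ['forest', 'be', 'sky'] (min_width=13, slack=2)
Line 9: ['red', 'corn', 'large'] (min_width=14, slack=1)
Line 10: ['content', 'owl'] (min_width=11, slack=4)
Line 11: ['silver', 'silver'] (min_width=13, slack=2)
Line 12: ['fox', 'standard'] (min_width=12, slack=3)
Line 13: ['frog'] (min_width=4, slack=11)
Total lines: 13

Answer: 13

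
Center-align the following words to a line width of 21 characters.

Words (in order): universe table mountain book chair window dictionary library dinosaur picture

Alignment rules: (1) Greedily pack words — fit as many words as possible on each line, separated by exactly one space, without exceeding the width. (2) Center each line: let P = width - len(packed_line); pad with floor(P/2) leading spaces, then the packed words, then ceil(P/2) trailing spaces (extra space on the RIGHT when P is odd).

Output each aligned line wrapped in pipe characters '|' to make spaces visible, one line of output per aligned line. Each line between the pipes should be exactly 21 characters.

Line 1: ['universe', 'table'] (min_width=14, slack=7)
Line 2: ['mountain', 'book', 'chair'] (min_width=19, slack=2)
Line 3: ['window', 'dictionary'] (min_width=17, slack=4)
Line 4: ['library', 'dinosaur'] (min_width=16, slack=5)
Line 5: ['picture'] (min_width=7, slack=14)

Answer: |   universe table    |
| mountain book chair |
|  window dictionary  |
|  library dinosaur   |
|       picture       |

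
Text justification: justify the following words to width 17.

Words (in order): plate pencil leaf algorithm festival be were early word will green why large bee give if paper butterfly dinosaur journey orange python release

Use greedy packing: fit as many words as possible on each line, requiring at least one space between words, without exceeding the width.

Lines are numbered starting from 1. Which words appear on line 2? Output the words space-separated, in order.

Line 1: ['plate', 'pencil', 'leaf'] (min_width=17, slack=0)
Line 2: ['algorithm'] (min_width=9, slack=8)
Line 3: ['festival', 'be', 'were'] (min_width=16, slack=1)
Line 4: ['early', 'word', 'will'] (min_width=15, slack=2)
Line 5: ['green', 'why', 'large'] (min_width=15, slack=2)
Line 6: ['bee', 'give', 'if', 'paper'] (min_width=17, slack=0)
Line 7: ['butterfly'] (min_width=9, slack=8)
Line 8: ['dinosaur', 'journey'] (min_width=16, slack=1)
Line 9: ['orange', 'python'] (min_width=13, slack=4)
Line 10: ['release'] (min_width=7, slack=10)

Answer: algorithm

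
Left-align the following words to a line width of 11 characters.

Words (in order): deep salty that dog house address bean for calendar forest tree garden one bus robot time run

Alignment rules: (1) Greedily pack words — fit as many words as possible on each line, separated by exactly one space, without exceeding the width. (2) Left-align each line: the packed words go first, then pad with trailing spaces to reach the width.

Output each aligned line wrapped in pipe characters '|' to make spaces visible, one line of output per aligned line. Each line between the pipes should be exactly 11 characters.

Answer: |deep salty |
|that dog   |
|house      |
|address    |
|bean for   |
|calendar   |
|forest tree|
|garden one |
|bus robot  |
|time run   |

Derivation:
Line 1: ['deep', 'salty'] (min_width=10, slack=1)
Line 2: ['that', 'dog'] (min_width=8, slack=3)
Line 3: ['house'] (min_width=5, slack=6)
Line 4: ['address'] (min_width=7, slack=4)
Line 5: ['bean', 'for'] (min_width=8, slack=3)
Line 6: ['calendar'] (min_width=8, slack=3)
Line 7: ['forest', 'tree'] (min_width=11, slack=0)
Line 8: ['garden', 'one'] (min_width=10, slack=1)
Line 9: ['bus', 'robot'] (min_width=9, slack=2)
Line 10: ['time', 'run'] (min_width=8, slack=3)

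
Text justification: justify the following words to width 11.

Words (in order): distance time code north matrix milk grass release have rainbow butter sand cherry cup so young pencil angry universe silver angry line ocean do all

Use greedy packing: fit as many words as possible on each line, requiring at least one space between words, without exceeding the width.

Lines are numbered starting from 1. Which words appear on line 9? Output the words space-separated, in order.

Line 1: ['distance'] (min_width=8, slack=3)
Line 2: ['time', 'code'] (min_width=9, slack=2)
Line 3: ['north'] (min_width=5, slack=6)
Line 4: ['matrix', 'milk'] (min_width=11, slack=0)
Line 5: ['grass'] (min_width=5, slack=6)
Line 6: ['release'] (min_width=7, slack=4)
Line 7: ['have'] (min_width=4, slack=7)
Line 8: ['rainbow'] (min_width=7, slack=4)
Line 9: ['butter', 'sand'] (min_width=11, slack=0)
Line 10: ['cherry', 'cup'] (min_width=10, slack=1)
Line 11: ['so', 'young'] (min_width=8, slack=3)
Line 12: ['pencil'] (min_width=6, slack=5)
Line 13: ['angry'] (min_width=5, slack=6)
Line 14: ['universe'] (min_width=8, slack=3)
Line 15: ['silver'] (min_width=6, slack=5)
Line 16: ['angry', 'line'] (min_width=10, slack=1)
Line 17: ['ocean', 'do'] (min_width=8, slack=3)
Line 18: ['all'] (min_width=3, slack=8)

Answer: butter sand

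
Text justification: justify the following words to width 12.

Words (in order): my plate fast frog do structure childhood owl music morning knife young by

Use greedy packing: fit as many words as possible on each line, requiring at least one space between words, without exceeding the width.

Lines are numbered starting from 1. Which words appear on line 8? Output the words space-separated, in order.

Answer: by

Derivation:
Line 1: ['my', 'plate'] (min_width=8, slack=4)
Line 2: ['fast', 'frog', 'do'] (min_width=12, slack=0)
Line 3: ['structure'] (min_width=9, slack=3)
Line 4: ['childhood'] (min_width=9, slack=3)
Line 5: ['owl', 'music'] (min_width=9, slack=3)
Line 6: ['morning'] (min_width=7, slack=5)
Line 7: ['knife', 'young'] (min_width=11, slack=1)
Line 8: ['by'] (min_width=2, slack=10)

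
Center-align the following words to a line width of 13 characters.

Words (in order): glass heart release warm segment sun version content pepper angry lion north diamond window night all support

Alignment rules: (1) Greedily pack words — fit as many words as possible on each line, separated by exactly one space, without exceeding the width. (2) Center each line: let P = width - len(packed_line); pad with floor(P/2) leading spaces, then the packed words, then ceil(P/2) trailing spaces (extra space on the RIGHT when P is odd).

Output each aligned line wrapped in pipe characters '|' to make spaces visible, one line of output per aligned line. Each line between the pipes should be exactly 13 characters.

Answer: | glass heart |
|release warm |
| segment sun |
|   version   |
|   content   |
|pepper angry |
| lion north  |
|   diamond   |
|window night |
| all support |

Derivation:
Line 1: ['glass', 'heart'] (min_width=11, slack=2)
Line 2: ['release', 'warm'] (min_width=12, slack=1)
Line 3: ['segment', 'sun'] (min_width=11, slack=2)
Line 4: ['version'] (min_width=7, slack=6)
Line 5: ['content'] (min_width=7, slack=6)
Line 6: ['pepper', 'angry'] (min_width=12, slack=1)
Line 7: ['lion', 'north'] (min_width=10, slack=3)
Line 8: ['diamond'] (min_width=7, slack=6)
Line 9: ['window', 'night'] (min_width=12, slack=1)
Line 10: ['all', 'support'] (min_width=11, slack=2)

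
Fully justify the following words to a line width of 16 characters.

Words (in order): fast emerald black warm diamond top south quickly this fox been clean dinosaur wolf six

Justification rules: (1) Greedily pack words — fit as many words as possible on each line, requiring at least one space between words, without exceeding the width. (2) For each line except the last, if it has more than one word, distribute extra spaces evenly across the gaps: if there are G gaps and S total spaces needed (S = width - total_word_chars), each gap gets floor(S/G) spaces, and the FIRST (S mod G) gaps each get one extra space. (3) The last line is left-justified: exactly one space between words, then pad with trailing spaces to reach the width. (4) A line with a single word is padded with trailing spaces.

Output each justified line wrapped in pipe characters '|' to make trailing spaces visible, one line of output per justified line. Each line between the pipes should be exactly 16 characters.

Line 1: ['fast', 'emerald'] (min_width=12, slack=4)
Line 2: ['black', 'warm'] (min_width=10, slack=6)
Line 3: ['diamond', 'top'] (min_width=11, slack=5)
Line 4: ['south', 'quickly'] (min_width=13, slack=3)
Line 5: ['this', 'fox', 'been'] (min_width=13, slack=3)
Line 6: ['clean', 'dinosaur'] (min_width=14, slack=2)
Line 7: ['wolf', 'six'] (min_width=8, slack=8)

Answer: |fast     emerald|
|black       warm|
|diamond      top|
|south    quickly|
|this   fox  been|
|clean   dinosaur|
|wolf six        |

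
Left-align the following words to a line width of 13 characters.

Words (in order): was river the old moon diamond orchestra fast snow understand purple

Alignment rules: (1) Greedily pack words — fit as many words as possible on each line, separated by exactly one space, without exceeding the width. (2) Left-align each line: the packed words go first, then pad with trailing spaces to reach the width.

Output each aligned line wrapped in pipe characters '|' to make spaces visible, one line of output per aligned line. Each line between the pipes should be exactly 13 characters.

Answer: |was river the|
|old moon     |
|diamond      |
|orchestra    |
|fast snow    |
|understand   |
|purple       |

Derivation:
Line 1: ['was', 'river', 'the'] (min_width=13, slack=0)
Line 2: ['old', 'moon'] (min_width=8, slack=5)
Line 3: ['diamond'] (min_width=7, slack=6)
Line 4: ['orchestra'] (min_width=9, slack=4)
Line 5: ['fast', 'snow'] (min_width=9, slack=4)
Line 6: ['understand'] (min_width=10, slack=3)
Line 7: ['purple'] (min_width=6, slack=7)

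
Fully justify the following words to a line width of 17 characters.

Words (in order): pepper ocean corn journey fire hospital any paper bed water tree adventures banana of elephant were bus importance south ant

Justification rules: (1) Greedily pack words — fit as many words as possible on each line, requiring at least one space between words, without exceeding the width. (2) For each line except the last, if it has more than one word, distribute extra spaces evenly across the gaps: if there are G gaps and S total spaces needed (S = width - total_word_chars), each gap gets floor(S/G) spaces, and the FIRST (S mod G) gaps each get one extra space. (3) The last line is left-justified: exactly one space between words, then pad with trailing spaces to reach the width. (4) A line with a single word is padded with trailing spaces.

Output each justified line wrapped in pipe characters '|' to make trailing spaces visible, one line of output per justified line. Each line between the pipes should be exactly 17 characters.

Line 1: ['pepper', 'ocean', 'corn'] (min_width=17, slack=0)
Line 2: ['journey', 'fire'] (min_width=12, slack=5)
Line 3: ['hospital', 'any'] (min_width=12, slack=5)
Line 4: ['paper', 'bed', 'water'] (min_width=15, slack=2)
Line 5: ['tree', 'adventures'] (min_width=15, slack=2)
Line 6: ['banana', 'of'] (min_width=9, slack=8)
Line 7: ['elephant', 'were', 'bus'] (min_width=17, slack=0)
Line 8: ['importance', 'south'] (min_width=16, slack=1)
Line 9: ['ant'] (min_width=3, slack=14)

Answer: |pepper ocean corn|
|journey      fire|
|hospital      any|
|paper  bed  water|
|tree   adventures|
|banana         of|
|elephant were bus|
|importance  south|
|ant              |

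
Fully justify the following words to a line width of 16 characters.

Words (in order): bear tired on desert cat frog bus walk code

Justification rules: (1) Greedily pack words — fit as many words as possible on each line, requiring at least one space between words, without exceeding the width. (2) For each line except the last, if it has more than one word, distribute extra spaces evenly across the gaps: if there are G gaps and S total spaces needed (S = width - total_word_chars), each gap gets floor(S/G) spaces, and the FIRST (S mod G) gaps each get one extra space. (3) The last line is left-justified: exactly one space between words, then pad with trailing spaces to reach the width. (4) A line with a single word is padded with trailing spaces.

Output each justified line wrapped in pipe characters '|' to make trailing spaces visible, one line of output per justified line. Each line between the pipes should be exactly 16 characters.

Line 1: ['bear', 'tired', 'on'] (min_width=13, slack=3)
Line 2: ['desert', 'cat', 'frog'] (min_width=15, slack=1)
Line 3: ['bus', 'walk', 'code'] (min_width=13, slack=3)

Answer: |bear   tired  on|
|desert  cat frog|
|bus walk code   |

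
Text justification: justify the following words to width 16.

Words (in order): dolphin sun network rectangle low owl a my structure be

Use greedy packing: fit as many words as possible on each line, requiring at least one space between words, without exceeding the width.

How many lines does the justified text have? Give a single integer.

Line 1: ['dolphin', 'sun'] (min_width=11, slack=5)
Line 2: ['network'] (min_width=7, slack=9)
Line 3: ['rectangle', 'low'] (min_width=13, slack=3)
Line 4: ['owl', 'a', 'my'] (min_width=8, slack=8)
Line 5: ['structure', 'be'] (min_width=12, slack=4)
Total lines: 5

Answer: 5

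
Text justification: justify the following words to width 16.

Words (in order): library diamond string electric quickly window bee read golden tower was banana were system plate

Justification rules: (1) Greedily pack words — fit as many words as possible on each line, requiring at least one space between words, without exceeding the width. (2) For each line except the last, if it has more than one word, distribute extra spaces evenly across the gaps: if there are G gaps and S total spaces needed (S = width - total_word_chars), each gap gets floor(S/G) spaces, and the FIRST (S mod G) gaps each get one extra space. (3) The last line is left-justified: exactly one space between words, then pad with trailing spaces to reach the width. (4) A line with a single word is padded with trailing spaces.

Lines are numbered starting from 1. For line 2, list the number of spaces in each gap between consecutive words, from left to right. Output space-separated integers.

Answer: 2

Derivation:
Line 1: ['library', 'diamond'] (min_width=15, slack=1)
Line 2: ['string', 'electric'] (min_width=15, slack=1)
Line 3: ['quickly', 'window'] (min_width=14, slack=2)
Line 4: ['bee', 'read', 'golden'] (min_width=15, slack=1)
Line 5: ['tower', 'was', 'banana'] (min_width=16, slack=0)
Line 6: ['were', 'system'] (min_width=11, slack=5)
Line 7: ['plate'] (min_width=5, slack=11)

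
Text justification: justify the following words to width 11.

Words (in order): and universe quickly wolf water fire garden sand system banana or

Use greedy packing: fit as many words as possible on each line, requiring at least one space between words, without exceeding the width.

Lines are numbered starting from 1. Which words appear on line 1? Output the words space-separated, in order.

Line 1: ['and'] (min_width=3, slack=8)
Line 2: ['universe'] (min_width=8, slack=3)
Line 3: ['quickly'] (min_width=7, slack=4)
Line 4: ['wolf', 'water'] (min_width=10, slack=1)
Line 5: ['fire', 'garden'] (min_width=11, slack=0)
Line 6: ['sand', 'system'] (min_width=11, slack=0)
Line 7: ['banana', 'or'] (min_width=9, slack=2)

Answer: and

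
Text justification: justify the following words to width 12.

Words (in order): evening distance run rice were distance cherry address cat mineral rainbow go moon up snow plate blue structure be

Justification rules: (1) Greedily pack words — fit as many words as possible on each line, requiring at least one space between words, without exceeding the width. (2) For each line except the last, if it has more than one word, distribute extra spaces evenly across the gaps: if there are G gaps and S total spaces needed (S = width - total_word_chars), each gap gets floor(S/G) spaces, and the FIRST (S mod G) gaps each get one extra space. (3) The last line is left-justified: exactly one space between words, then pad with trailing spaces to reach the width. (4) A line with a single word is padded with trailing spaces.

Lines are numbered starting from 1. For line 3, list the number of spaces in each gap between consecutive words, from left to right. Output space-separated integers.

Answer: 4

Derivation:
Line 1: ['evening'] (min_width=7, slack=5)
Line 2: ['distance', 'run'] (min_width=12, slack=0)
Line 3: ['rice', 'were'] (min_width=9, slack=3)
Line 4: ['distance'] (min_width=8, slack=4)
Line 5: ['cherry'] (min_width=6, slack=6)
Line 6: ['address', 'cat'] (min_width=11, slack=1)
Line 7: ['mineral'] (min_width=7, slack=5)
Line 8: ['rainbow', 'go'] (min_width=10, slack=2)
Line 9: ['moon', 'up', 'snow'] (min_width=12, slack=0)
Line 10: ['plate', 'blue'] (min_width=10, slack=2)
Line 11: ['structure', 'be'] (min_width=12, slack=0)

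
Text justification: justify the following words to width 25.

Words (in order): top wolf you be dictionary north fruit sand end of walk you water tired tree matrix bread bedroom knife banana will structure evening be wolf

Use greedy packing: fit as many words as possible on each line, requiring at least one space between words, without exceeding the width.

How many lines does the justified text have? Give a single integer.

Line 1: ['top', 'wolf', 'you', 'be'] (min_width=15, slack=10)
Line 2: ['dictionary', 'north', 'fruit'] (min_width=22, slack=3)
Line 3: ['sand', 'end', 'of', 'walk', 'you'] (min_width=20, slack=5)
Line 4: ['water', 'tired', 'tree', 'matrix'] (min_width=23, slack=2)
Line 5: ['bread', 'bedroom', 'knife'] (min_width=19, slack=6)
Line 6: ['banana', 'will', 'structure'] (min_width=21, slack=4)
Line 7: ['evening', 'be', 'wolf'] (min_width=15, slack=10)
Total lines: 7

Answer: 7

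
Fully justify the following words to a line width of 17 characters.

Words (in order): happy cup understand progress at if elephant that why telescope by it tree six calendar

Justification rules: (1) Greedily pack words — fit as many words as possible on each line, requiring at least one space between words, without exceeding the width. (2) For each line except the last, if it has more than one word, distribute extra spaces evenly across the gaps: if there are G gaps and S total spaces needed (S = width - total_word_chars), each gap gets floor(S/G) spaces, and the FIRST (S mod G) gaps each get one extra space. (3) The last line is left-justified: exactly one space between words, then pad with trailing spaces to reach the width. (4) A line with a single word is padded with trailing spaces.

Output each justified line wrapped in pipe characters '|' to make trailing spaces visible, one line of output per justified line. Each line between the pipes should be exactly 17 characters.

Answer: |happy         cup|
|understand       |
|progress   at  if|
|elephant that why|
|telescope  by  it|
|tree six calendar|

Derivation:
Line 1: ['happy', 'cup'] (min_width=9, slack=8)
Line 2: ['understand'] (min_width=10, slack=7)
Line 3: ['progress', 'at', 'if'] (min_width=14, slack=3)
Line 4: ['elephant', 'that', 'why'] (min_width=17, slack=0)
Line 5: ['telescope', 'by', 'it'] (min_width=15, slack=2)
Line 6: ['tree', 'six', 'calendar'] (min_width=17, slack=0)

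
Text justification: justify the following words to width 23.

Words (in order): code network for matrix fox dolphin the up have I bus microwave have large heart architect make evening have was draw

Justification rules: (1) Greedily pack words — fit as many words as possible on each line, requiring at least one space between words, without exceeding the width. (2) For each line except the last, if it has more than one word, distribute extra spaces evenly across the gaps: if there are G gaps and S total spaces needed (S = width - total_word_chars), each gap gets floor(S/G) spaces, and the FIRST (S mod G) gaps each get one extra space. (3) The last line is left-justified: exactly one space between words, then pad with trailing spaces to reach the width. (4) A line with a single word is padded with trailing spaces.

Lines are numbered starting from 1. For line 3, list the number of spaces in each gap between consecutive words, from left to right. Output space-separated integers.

Line 1: ['code', 'network', 'for', 'matrix'] (min_width=23, slack=0)
Line 2: ['fox', 'dolphin', 'the', 'up', 'have'] (min_width=23, slack=0)
Line 3: ['I', 'bus', 'microwave', 'have'] (min_width=20, slack=3)
Line 4: ['large', 'heart', 'architect'] (min_width=21, slack=2)
Line 5: ['make', 'evening', 'have', 'was'] (min_width=21, slack=2)
Line 6: ['draw'] (min_width=4, slack=19)

Answer: 2 2 2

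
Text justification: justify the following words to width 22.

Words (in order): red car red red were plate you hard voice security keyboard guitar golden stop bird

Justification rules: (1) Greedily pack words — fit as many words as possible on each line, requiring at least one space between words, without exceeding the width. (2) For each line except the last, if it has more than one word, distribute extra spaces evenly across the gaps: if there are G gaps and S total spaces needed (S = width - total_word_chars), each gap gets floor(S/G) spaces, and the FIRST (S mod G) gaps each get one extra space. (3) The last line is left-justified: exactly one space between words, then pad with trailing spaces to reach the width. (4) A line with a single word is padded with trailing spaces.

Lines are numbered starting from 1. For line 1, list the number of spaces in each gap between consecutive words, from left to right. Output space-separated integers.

Line 1: ['red', 'car', 'red', 'red', 'were'] (min_width=20, slack=2)
Line 2: ['plate', 'you', 'hard', 'voice'] (min_width=20, slack=2)
Line 3: ['security', 'keyboard'] (min_width=17, slack=5)
Line 4: ['guitar', 'golden', 'stop'] (min_width=18, slack=4)
Line 5: ['bird'] (min_width=4, slack=18)

Answer: 2 2 1 1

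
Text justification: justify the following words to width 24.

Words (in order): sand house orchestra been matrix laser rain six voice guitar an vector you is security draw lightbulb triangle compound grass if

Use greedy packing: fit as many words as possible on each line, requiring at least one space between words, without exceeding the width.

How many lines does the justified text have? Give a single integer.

Line 1: ['sand', 'house', 'orchestra'] (min_width=20, slack=4)
Line 2: ['been', 'matrix', 'laser', 'rain'] (min_width=22, slack=2)
Line 3: ['six', 'voice', 'guitar', 'an'] (min_width=19, slack=5)
Line 4: ['vector', 'you', 'is', 'security'] (min_width=22, slack=2)
Line 5: ['draw', 'lightbulb', 'triangle'] (min_width=23, slack=1)
Line 6: ['compound', 'grass', 'if'] (min_width=17, slack=7)
Total lines: 6

Answer: 6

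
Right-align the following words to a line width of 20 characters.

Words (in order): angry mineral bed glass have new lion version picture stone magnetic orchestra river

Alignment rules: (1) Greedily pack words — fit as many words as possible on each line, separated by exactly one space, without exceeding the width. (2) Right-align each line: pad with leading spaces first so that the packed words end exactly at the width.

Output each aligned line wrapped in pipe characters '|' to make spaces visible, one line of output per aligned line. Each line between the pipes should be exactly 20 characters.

Line 1: ['angry', 'mineral', 'bed'] (min_width=17, slack=3)
Line 2: ['glass', 'have', 'new', 'lion'] (min_width=19, slack=1)
Line 3: ['version', 'picture'] (min_width=15, slack=5)
Line 4: ['stone', 'magnetic'] (min_width=14, slack=6)
Line 5: ['orchestra', 'river'] (min_width=15, slack=5)

Answer: |   angry mineral bed|
| glass have new lion|
|     version picture|
|      stone magnetic|
|     orchestra river|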